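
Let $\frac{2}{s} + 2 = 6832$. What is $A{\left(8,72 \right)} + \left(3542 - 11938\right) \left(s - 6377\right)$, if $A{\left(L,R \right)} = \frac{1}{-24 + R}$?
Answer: $\frac{8776488185047}{163920} \approx 5.3541 \cdot 10^{7}$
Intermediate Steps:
$s = \frac{1}{3415}$ ($s = \frac{2}{-2 + 6832} = \frac{2}{6830} = 2 \cdot \frac{1}{6830} = \frac{1}{3415} \approx 0.00029283$)
$A{\left(8,72 \right)} + \left(3542 - 11938\right) \left(s - 6377\right) = \frac{1}{-24 + 72} + \left(3542 - 11938\right) \left(\frac{1}{3415} - 6377\right) = \frac{1}{48} - - \frac{182843503784}{3415} = \frac{1}{48} + \frac{182843503784}{3415} = \frac{8776488185047}{163920}$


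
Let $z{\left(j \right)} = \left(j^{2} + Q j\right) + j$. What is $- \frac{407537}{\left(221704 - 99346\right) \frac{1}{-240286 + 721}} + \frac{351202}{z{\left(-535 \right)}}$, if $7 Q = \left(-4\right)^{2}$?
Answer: $\frac{32401863289392427}{40607969110} \approx 7.9792 \cdot 10^{5}$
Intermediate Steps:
$Q = \frac{16}{7}$ ($Q = \frac{\left(-4\right)^{2}}{7} = \frac{1}{7} \cdot 16 = \frac{16}{7} \approx 2.2857$)
$z{\left(j \right)} = j^{2} + \frac{23 j}{7}$ ($z{\left(j \right)} = \left(j^{2} + \frac{16 j}{7}\right) + j = j^{2} + \frac{23 j}{7}$)
$- \frac{407537}{\left(221704 - 99346\right) \frac{1}{-240286 + 721}} + \frac{351202}{z{\left(-535 \right)}} = - \frac{407537}{\left(221704 - 99346\right) \frac{1}{-240286 + 721}} + \frac{351202}{\frac{1}{7} \left(-535\right) \left(23 + 7 \left(-535\right)\right)} = - \frac{407537}{122358 \frac{1}{-239565}} + \frac{351202}{\frac{1}{7} \left(-535\right) \left(23 - 3745\right)} = - \frac{407537}{122358 \left(- \frac{1}{239565}\right)} + \frac{351202}{\frac{1}{7} \left(-535\right) \left(-3722\right)} = - \frac{407537}{- \frac{40786}{79855}} + \frac{351202}{\frac{1991270}{7}} = \left(-407537\right) \left(- \frac{79855}{40786}\right) + 351202 \cdot \frac{7}{1991270} = \frac{32543867135}{40786} + \frac{1229207}{995635} = \frac{32401863289392427}{40607969110}$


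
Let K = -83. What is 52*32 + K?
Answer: 1581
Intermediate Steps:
52*32 + K = 52*32 - 83 = 1664 - 83 = 1581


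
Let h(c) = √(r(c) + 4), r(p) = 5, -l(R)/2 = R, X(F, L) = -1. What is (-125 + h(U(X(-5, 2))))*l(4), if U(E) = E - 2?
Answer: 976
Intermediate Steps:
U(E) = -2 + E
l(R) = -2*R
h(c) = 3 (h(c) = √(5 + 4) = √9 = 3)
(-125 + h(U(X(-5, 2))))*l(4) = (-125 + 3)*(-2*4) = -122*(-8) = 976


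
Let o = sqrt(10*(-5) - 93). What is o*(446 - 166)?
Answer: 280*I*sqrt(143) ≈ 3348.3*I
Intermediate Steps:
o = I*sqrt(143) (o = sqrt(-50 - 93) = sqrt(-143) = I*sqrt(143) ≈ 11.958*I)
o*(446 - 166) = (I*sqrt(143))*(446 - 166) = (I*sqrt(143))*280 = 280*I*sqrt(143)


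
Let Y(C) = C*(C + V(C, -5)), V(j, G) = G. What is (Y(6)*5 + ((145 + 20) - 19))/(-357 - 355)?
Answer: -22/89 ≈ -0.24719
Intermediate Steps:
Y(C) = C*(-5 + C) (Y(C) = C*(C - 5) = C*(-5 + C))
(Y(6)*5 + ((145 + 20) - 19))/(-357 - 355) = ((6*(-5 + 6))*5 + ((145 + 20) - 19))/(-357 - 355) = ((6*1)*5 + (165 - 19))/(-712) = -(6*5 + 146)/712 = -(30 + 146)/712 = -1/712*176 = -22/89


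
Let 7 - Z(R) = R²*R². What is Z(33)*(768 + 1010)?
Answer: -2108555092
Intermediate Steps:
Z(R) = 7 - R⁴ (Z(R) = 7 - R²*R² = 7 - R⁴)
Z(33)*(768 + 1010) = (7 - 1*33⁴)*(768 + 1010) = (7 - 1*1185921)*1778 = (7 - 1185921)*1778 = -1185914*1778 = -2108555092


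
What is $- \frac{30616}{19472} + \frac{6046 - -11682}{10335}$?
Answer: $\frac{3597907}{25155390} \approx 0.14303$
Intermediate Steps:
$- \frac{30616}{19472} + \frac{6046 - -11682}{10335} = \left(-30616\right) \frac{1}{19472} + \left(6046 + 11682\right) \frac{1}{10335} = - \frac{3827}{2434} + 17728 \cdot \frac{1}{10335} = - \frac{3827}{2434} + \frac{17728}{10335} = \frac{3597907}{25155390}$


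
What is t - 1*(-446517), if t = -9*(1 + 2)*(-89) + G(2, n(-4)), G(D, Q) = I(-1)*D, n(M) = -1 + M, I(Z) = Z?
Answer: 448918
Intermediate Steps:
G(D, Q) = -D
t = 2401 (t = -9*(1 + 2)*(-89) - 1*2 = -9*3*(-89) - 2 = -27*(-89) - 2 = 2403 - 2 = 2401)
t - 1*(-446517) = 2401 - 1*(-446517) = 2401 + 446517 = 448918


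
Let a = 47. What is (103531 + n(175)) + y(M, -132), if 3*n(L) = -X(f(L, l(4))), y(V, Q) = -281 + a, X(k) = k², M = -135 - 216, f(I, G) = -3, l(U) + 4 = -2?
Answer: 103294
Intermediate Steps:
l(U) = -6 (l(U) = -4 - 2 = -6)
M = -351
y(V, Q) = -234 (y(V, Q) = -281 + 47 = -234)
n(L) = -3 (n(L) = (-1*(-3)²)/3 = (-1*9)/3 = (⅓)*(-9) = -3)
(103531 + n(175)) + y(M, -132) = (103531 - 3) - 234 = 103528 - 234 = 103294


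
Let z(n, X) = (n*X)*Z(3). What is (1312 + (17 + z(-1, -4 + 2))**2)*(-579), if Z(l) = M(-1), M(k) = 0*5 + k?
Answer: -889923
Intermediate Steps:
M(k) = k (M(k) = 0 + k = k)
Z(l) = -1
z(n, X) = -X*n (z(n, X) = (n*X)*(-1) = (X*n)*(-1) = -X*n)
(1312 + (17 + z(-1, -4 + 2))**2)*(-579) = (1312 + (17 - 1*(-4 + 2)*(-1))**2)*(-579) = (1312 + (17 - 1*(-2)*(-1))**2)*(-579) = (1312 + (17 - 2)**2)*(-579) = (1312 + 15**2)*(-579) = (1312 + 225)*(-579) = 1537*(-579) = -889923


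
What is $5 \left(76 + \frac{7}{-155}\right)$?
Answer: $\frac{11773}{31} \approx 379.77$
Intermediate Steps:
$5 \left(76 + \frac{7}{-155}\right) = 5 \left(76 + 7 \left(- \frac{1}{155}\right)\right) = 5 \left(76 - \frac{7}{155}\right) = 5 \cdot \frac{11773}{155} = \frac{11773}{31}$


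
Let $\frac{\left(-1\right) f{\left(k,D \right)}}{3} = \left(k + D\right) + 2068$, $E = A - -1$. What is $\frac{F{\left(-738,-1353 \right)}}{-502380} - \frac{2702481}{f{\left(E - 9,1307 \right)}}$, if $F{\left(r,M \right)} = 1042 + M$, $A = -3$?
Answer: $\frac{975341626}{3642255} \approx 267.79$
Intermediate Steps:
$E = -2$ ($E = -3 - -1 = -3 + 1 = -2$)
$f{\left(k,D \right)} = -6204 - 3 D - 3 k$ ($f{\left(k,D \right)} = - 3 \left(\left(k + D\right) + 2068\right) = - 3 \left(\left(D + k\right) + 2068\right) = - 3 \left(2068 + D + k\right) = -6204 - 3 D - 3 k$)
$\frac{F{\left(-738,-1353 \right)}}{-502380} - \frac{2702481}{f{\left(E - 9,1307 \right)}} = \frac{1042 - 1353}{-502380} - \frac{2702481}{-6204 - 3921 - 3 \left(-2 - 9\right)} = \left(-311\right) \left(- \frac{1}{502380}\right) - \frac{2702481}{-6204 - 3921 - 3 \left(-2 - 9\right)} = \frac{311}{502380} - \frac{2702481}{-6204 - 3921 - -33} = \frac{311}{502380} - \frac{2702481}{-6204 - 3921 + 33} = \frac{311}{502380} - \frac{2702481}{-10092} = \frac{311}{502380} - - \frac{31063}{116} = \frac{311}{502380} + \frac{31063}{116} = \frac{975341626}{3642255}$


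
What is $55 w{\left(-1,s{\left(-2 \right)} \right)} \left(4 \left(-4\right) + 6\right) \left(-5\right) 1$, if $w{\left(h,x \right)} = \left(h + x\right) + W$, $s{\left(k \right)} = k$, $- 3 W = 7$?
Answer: $- \frac{44000}{3} \approx -14667.0$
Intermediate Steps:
$W = - \frac{7}{3}$ ($W = \left(- \frac{1}{3}\right) 7 = - \frac{7}{3} \approx -2.3333$)
$w{\left(h,x \right)} = - \frac{7}{3} + h + x$ ($w{\left(h,x \right)} = \left(h + x\right) - \frac{7}{3} = - \frac{7}{3} + h + x$)
$55 w{\left(-1,s{\left(-2 \right)} \right)} \left(4 \left(-4\right) + 6\right) \left(-5\right) 1 = 55 \left(- \frac{7}{3} - 1 - 2\right) \left(4 \left(-4\right) + 6\right) \left(-5\right) 1 = 55 \left(- \frac{16}{3}\right) \left(-16 + 6\right) \left(-5\right) 1 = - \frac{880 \left(-10\right) \left(-5\right) 1}{3} = - \frac{880 \cdot 50 \cdot 1}{3} = \left(- \frac{880}{3}\right) 50 = - \frac{44000}{3}$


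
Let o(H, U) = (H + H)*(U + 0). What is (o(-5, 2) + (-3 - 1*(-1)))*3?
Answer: -66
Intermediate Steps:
o(H, U) = 2*H*U (o(H, U) = (2*H)*U = 2*H*U)
(o(-5, 2) + (-3 - 1*(-1)))*3 = (2*(-5)*2 + (-3 - 1*(-1)))*3 = (-20 + (-3 + 1))*3 = (-20 - 2)*3 = -22*3 = -66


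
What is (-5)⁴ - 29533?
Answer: -28908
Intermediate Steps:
(-5)⁴ - 29533 = 625 - 29533 = -28908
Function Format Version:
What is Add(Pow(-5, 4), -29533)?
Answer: -28908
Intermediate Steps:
Add(Pow(-5, 4), -29533) = Add(625, -29533) = -28908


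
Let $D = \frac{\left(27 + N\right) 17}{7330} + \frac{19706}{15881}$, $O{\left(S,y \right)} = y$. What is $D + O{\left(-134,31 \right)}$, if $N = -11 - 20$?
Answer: $\frac{1876002351}{58203865} \approx 32.232$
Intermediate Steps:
$N = -31$
$D = \frac{71682536}{58203865}$ ($D = \frac{\left(27 - 31\right) 17}{7330} + \frac{19706}{15881} = \left(-4\right) 17 \cdot \frac{1}{7330} + 19706 \cdot \frac{1}{15881} = \left(-68\right) \frac{1}{7330} + \frac{19706}{15881} = - \frac{34}{3665} + \frac{19706}{15881} = \frac{71682536}{58203865} \approx 1.2316$)
$D + O{\left(-134,31 \right)} = \frac{71682536}{58203865} + 31 = \frac{1876002351}{58203865}$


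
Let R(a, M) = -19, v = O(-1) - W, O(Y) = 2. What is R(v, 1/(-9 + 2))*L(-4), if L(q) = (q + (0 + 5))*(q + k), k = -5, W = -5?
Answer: 171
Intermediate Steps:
v = 7 (v = 2 - 1*(-5) = 2 + 5 = 7)
L(q) = (-5 + q)*(5 + q) (L(q) = (q + (0 + 5))*(q - 5) = (q + 5)*(-5 + q) = (5 + q)*(-5 + q) = (-5 + q)*(5 + q))
R(v, 1/(-9 + 2))*L(-4) = -19*(-25 + (-4)²) = -19*(-25 + 16) = -19*(-9) = 171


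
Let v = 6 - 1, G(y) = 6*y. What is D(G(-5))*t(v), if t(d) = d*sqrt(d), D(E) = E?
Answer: -150*sqrt(5) ≈ -335.41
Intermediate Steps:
v = 5
t(d) = d**(3/2)
D(G(-5))*t(v) = (6*(-5))*5**(3/2) = -150*sqrt(5)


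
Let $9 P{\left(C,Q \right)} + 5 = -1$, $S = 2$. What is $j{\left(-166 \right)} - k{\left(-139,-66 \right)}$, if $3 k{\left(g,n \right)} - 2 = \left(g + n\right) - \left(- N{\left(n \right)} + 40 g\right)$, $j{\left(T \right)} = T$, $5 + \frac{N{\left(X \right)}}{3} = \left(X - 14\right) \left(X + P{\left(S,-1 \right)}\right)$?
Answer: $-7280$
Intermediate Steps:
$P{\left(C,Q \right)} = - \frac{2}{3}$ ($P{\left(C,Q \right)} = - \frac{5}{9} + \frac{1}{9} \left(-1\right) = - \frac{5}{9} - \frac{1}{9} = - \frac{2}{3}$)
$N{\left(X \right)} = -15 + 3 \left(-14 + X\right) \left(- \frac{2}{3} + X\right)$ ($N{\left(X \right)} = -15 + 3 \left(X - 14\right) \left(X - \frac{2}{3}\right) = -15 + 3 \left(-14 + X\right) \left(- \frac{2}{3} + X\right)$)
$k{\left(g,n \right)} = 5 + n^{2} - 13 g - \frac{43 n}{3}$ ($k{\left(g,n \right)} = \frac{2}{3} + \frac{\left(g + n\right) - \left(-13 - 3 n^{2} + 40 g + 44 n\right)}{3} = \frac{2}{3} + \frac{13 - 43 n - 39 g + 3 n^{2}}{3} = \frac{2}{3} - \left(- \frac{13}{3} - n^{2} + 13 g + \frac{43 n}{3}\right) = 5 + n^{2} - 13 g - \frac{43 n}{3}$)
$j{\left(-166 \right)} - k{\left(-139,-66 \right)} = -166 - \left(5 + \left(-66\right)^{2} - -1807 - -946\right) = -166 - \left(5 + 4356 + 1807 + 946\right) = -166 - 7114 = -7280$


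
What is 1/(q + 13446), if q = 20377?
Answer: 1/33823 ≈ 2.9566e-5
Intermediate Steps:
1/(q + 13446) = 1/(20377 + 13446) = 1/33823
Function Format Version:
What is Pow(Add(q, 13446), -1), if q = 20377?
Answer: Rational(1, 33823) ≈ 2.9566e-5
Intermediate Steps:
Pow(Add(q, 13446), -1) = Pow(Add(20377, 13446), -1) = Pow(33823, -1) = Rational(1, 33823)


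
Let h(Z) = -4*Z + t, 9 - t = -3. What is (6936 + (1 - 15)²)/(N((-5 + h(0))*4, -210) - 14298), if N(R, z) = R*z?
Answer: -3566/10089 ≈ -0.35345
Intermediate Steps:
t = 12 (t = 9 - 1*(-3) = 9 + 3 = 12)
h(Z) = 12 - 4*Z (h(Z) = -4*Z + 12 = 12 - 4*Z)
(6936 + (1 - 15)²)/(N((-5 + h(0))*4, -210) - 14298) = (6936 + (1 - 15)²)/(((-5 + (12 - 4*0))*4)*(-210) - 14298) = (6936 + (-14)²)/(((-5 + (12 + 0))*4)*(-210) - 14298) = (6936 + 196)/(((-5 + 12)*4)*(-210) - 14298) = 7132/((7*4)*(-210) - 14298) = 7132/(28*(-210) - 14298) = 7132/(-5880 - 14298) = 7132/(-20178) = 7132*(-1/20178) = -3566/10089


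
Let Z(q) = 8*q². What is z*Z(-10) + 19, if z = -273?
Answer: -218381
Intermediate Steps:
z*Z(-10) + 19 = -2184*(-10)² + 19 = -2184*100 + 19 = -273*800 + 19 = -218400 + 19 = -218381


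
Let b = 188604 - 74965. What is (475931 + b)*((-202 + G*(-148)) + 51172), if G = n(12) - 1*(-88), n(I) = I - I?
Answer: 22371823220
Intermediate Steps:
n(I) = 0
G = 88 (G = 0 - 1*(-88) = 0 + 88 = 88)
b = 113639
(475931 + b)*((-202 + G*(-148)) + 51172) = (475931 + 113639)*((-202 + 88*(-148)) + 51172) = 589570*((-202 - 13024) + 51172) = 589570*(-13226 + 51172) = 589570*37946 = 22371823220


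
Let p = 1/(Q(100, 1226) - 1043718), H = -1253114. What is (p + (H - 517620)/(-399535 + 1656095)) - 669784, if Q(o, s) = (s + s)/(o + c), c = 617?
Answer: -157456222431060867879/235084581225560 ≈ -6.6979e+5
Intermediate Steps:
Q(o, s) = 2*s/(617 + o) (Q(o, s) = (s + s)/(o + 617) = (2*s)/(617 + o) = 2*s/(617 + o))
p = -717/748343354 (p = 1/(2*1226/(617 + 100) - 1043718) = 1/(2*1226/717 - 1043718) = 1/(2*1226*(1/717) - 1043718) = 1/(2452/717 - 1043718) = 1/(-748343354/717) = -717/748343354 ≈ -9.5812e-7)
(p + (H - 517620)/(-399535 + 1656095)) - 669784 = (-717/748343354 + (-1253114 - 517620)/(-399535 + 1656095)) - 669784 = (-717/748343354 - 1770734/1256560) - 669784 = (-717/748343354 - 1770734*1/1256560) - 669784 = (-717/748343354 - 885367/628280) - 669784 = -331279480388839/235084581225560 - 669784 = -157456222431060867879/235084581225560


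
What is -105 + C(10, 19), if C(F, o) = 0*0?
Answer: -105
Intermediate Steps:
C(F, o) = 0
-105 + C(10, 19) = -105 + 0 = -105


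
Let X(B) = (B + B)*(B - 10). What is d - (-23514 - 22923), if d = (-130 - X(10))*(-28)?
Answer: 50077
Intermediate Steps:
X(B) = 2*B*(-10 + B) (X(B) = (2*B)*(-10 + B) = 2*B*(-10 + B))
d = 3640 (d = (-130 - 2*10*(-10 + 10))*(-28) = (-130 - 2*10*0)*(-28) = (-130 - 1*0)*(-28) = (-130 + 0)*(-28) = -130*(-28) = 3640)
d - (-23514 - 22923) = 3640 - (-23514 - 22923) = 3640 - 1*(-46437) = 3640 + 46437 = 50077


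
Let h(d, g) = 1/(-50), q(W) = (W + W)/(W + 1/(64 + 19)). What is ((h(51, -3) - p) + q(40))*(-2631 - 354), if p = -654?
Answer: -21676150421/11070 ≈ -1.9581e+6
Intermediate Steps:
q(W) = 2*W/(1/83 + W) (q(W) = (2*W)/(W + 1/83) = (2*W)/(1/83 + W) = 2*W/(1/83 + W))
h(d, g) = -1/50
((h(51, -3) - p) + q(40))*(-2631 - 354) = ((-1/50 - 1*(-654)) + 166*40/(1 + 83*40))*(-2631 - 354) = ((-1/50 + 654) + 166*40/(1 + 3320))*(-2985) = (32699/50 + 166*40/3321)*(-2985) = (32699/50 + 166*40*(1/3321))*(-2985) = (32699/50 + 6640/3321)*(-2985) = (108925379/166050)*(-2985) = -21676150421/11070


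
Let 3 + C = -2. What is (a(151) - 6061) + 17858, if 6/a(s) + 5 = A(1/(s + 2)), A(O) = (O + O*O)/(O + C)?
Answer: 3447995003/292307 ≈ 11796.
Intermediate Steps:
C = -5 (C = -3 - 2 = -5)
A(O) = (O + O²)/(-5 + O) (A(O) = (O + O*O)/(O - 5) = (O + O²)/(-5 + O))
a(s) = 6/(-5 + (1 + 1/(2 + s))/((-5 + 1/(2 + s))*(2 + s))) (a(s) = 6/(-5 + (1 + 1/(s + 2))/((s + 2)*(-5 + 1/(s + 2)))) = 6/(-5 + (1 + 1/(2 + s))/((2 + s)*(-5 + 1/(2 + s)))) = 6/(-5 + (1 + 1/(2 + s))/((-5 + 1/(2 + s))*(2 + s))))
(a(151) - 6061) + 17858 = (6*(-18 - 19*151 - 5*151²)/(93 + 25*151² + 96*151) - 6061) + 17858 = (6*(-18 - 2869 - 5*22801)/(93 + 25*22801 + 14496) - 6061) + 17858 = (6*(-18 - 2869 - 114005)/(93 + 570025 + 14496) - 6061) + 17858 = (6*(-116892)/584614 - 6061) + 17858 = (6*(1/584614)*(-116892) - 6061) + 17858 = (-350676/292307 - 6061) + 17858 = -1772023403/292307 + 17858 = 3447995003/292307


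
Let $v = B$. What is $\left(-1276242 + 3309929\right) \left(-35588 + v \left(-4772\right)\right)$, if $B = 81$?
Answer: $-858459956440$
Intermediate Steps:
$v = 81$
$\left(-1276242 + 3309929\right) \left(-35588 + v \left(-4772\right)\right) = \left(-1276242 + 3309929\right) \left(-35588 + 81 \left(-4772\right)\right) = 2033687 \left(-35588 - 386532\right) = 2033687 \left(-422120\right) = -858459956440$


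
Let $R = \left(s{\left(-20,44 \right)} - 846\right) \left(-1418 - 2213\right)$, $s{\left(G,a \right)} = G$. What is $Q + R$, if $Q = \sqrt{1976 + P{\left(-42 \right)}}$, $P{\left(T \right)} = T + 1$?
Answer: $3144446 + 3 \sqrt{215} \approx 3.1445 \cdot 10^{6}$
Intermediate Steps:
$P{\left(T \right)} = 1 + T$
$R = 3144446$ ($R = \left(-20 - 846\right) \left(-1418 - 2213\right) = \left(-866\right) \left(-3631\right) = 3144446$)
$Q = 3 \sqrt{215}$ ($Q = \sqrt{1976 + \left(1 - 42\right)} = \sqrt{1976 - 41} = \sqrt{1935} = 3 \sqrt{215} \approx 43.989$)
$Q + R = 3 \sqrt{215} + 3144446 = 3144446 + 3 \sqrt{215}$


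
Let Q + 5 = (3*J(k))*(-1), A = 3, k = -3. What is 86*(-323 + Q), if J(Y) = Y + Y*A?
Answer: -25112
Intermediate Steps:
J(Y) = 4*Y (J(Y) = Y + Y*3 = Y + 3*Y = 4*Y)
Q = 31 (Q = -5 + (3*(4*(-3)))*(-1) = -5 + (3*(-12))*(-1) = -5 - 36*(-1) = -5 + 36 = 31)
86*(-323 + Q) = 86*(-323 + 31) = 86*(-292) = -25112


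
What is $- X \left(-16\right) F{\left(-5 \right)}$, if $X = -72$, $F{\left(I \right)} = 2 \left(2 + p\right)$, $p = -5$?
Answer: $6912$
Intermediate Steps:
$F{\left(I \right)} = -6$ ($F{\left(I \right)} = 2 \left(2 - 5\right) = 2 \left(-3\right) = -6$)
$- X \left(-16\right) F{\left(-5 \right)} = - \left(-72\right) \left(-16\right) \left(-6\right) = - 1152 \left(-6\right) = \left(-1\right) \left(-6912\right) = 6912$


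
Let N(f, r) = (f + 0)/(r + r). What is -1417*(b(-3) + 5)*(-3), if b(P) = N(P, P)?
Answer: 46761/2 ≈ 23381.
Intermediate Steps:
N(f, r) = f/(2*r) (N(f, r) = f/((2*r)) = f*(1/(2*r)) = f/(2*r))
b(P) = ½ (b(P) = P/(2*P) = ½)
-1417*(b(-3) + 5)*(-3) = -1417*(½ + 5)*(-3) = -15587*(-3)/2 = -1417*(-33/2) = 46761/2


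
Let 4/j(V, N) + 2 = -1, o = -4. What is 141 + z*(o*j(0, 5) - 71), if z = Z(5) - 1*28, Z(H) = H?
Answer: 4954/3 ≈ 1651.3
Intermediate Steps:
j(V, N) = -4/3 (j(V, N) = 4/(-2 - 1) = 4/(-3) = 4*(-1/3) = -4/3)
z = -23 (z = 5 - 1*28 = 5 - 28 = -23)
141 + z*(o*j(0, 5) - 71) = 141 - 23*(-4*(-4/3) - 71) = 141 - 23*(16/3 - 71) = 141 - 23*(-197/3) = 141 + 4531/3 = 4954/3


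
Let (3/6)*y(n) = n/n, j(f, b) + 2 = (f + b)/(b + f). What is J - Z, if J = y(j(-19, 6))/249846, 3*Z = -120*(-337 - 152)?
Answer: -2443493879/124923 ≈ -19560.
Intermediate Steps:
Z = 19560 (Z = (-120*(-337 - 152))/3 = (-120*(-489))/3 = (⅓)*58680 = 19560)
j(f, b) = -1 (j(f, b) = -2 + (f + b)/(b + f) = -2 + (b + f)/(b + f) = -2 + 1 = -1)
y(n) = 2 (y(n) = 2*(n/n) = 2*1 = 2)
J = 1/124923 (J = 2/249846 = 2*(1/249846) = 1/124923 ≈ 8.0049e-6)
J - Z = 1/124923 - 1*19560 = 1/124923 - 19560 = -2443493879/124923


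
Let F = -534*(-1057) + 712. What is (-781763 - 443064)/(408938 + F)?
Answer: -1224827/974088 ≈ -1.2574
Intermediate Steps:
F = 565150 (F = 564438 + 712 = 565150)
(-781763 - 443064)/(408938 + F) = (-781763 - 443064)/(408938 + 565150) = -1224827/974088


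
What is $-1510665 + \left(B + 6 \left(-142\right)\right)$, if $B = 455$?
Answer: $-1511062$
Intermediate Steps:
$-1510665 + \left(B + 6 \left(-142\right)\right) = -1510665 + \left(455 + 6 \left(-142\right)\right) = -1510665 + \left(455 - 852\right) = -1510665 - 397 = -1511062$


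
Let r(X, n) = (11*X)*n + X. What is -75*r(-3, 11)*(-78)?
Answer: -2141100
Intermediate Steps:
r(X, n) = X + 11*X*n (r(X, n) = 11*X*n + X = X + 11*X*n)
-75*r(-3, 11)*(-78) = -(-225)*(1 + 11*11)*(-78) = -(-225)*(1 + 121)*(-78) = -(-225)*122*(-78) = -75*(-366)*(-78) = 27450*(-78) = -2141100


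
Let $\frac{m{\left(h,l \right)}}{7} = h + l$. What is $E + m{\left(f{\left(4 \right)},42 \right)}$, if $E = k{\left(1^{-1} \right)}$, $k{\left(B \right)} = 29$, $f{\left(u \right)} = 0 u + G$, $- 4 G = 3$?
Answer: $\frac{1271}{4} \approx 317.75$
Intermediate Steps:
$G = - \frac{3}{4}$ ($G = \left(- \frac{1}{4}\right) 3 = - \frac{3}{4} \approx -0.75$)
$f{\left(u \right)} = - \frac{3}{4}$ ($f{\left(u \right)} = 0 u - \frac{3}{4} = 0 - \frac{3}{4} = - \frac{3}{4}$)
$m{\left(h,l \right)} = 7 h + 7 l$ ($m{\left(h,l \right)} = 7 \left(h + l\right) = 7 h + 7 l$)
$E = 29$
$E + m{\left(f{\left(4 \right)},42 \right)} = 29 + \left(7 \left(- \frac{3}{4}\right) + 7 \cdot 42\right) = 29 + \left(- \frac{21}{4} + 294\right) = 29 + \frac{1155}{4} = \frac{1271}{4}$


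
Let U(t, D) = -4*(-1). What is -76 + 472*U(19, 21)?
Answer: 1812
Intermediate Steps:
U(t, D) = 4
-76 + 472*U(19, 21) = -76 + 472*4 = -76 + 1888 = 1812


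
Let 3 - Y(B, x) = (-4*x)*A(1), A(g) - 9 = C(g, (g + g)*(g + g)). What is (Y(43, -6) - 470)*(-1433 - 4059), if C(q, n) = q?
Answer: 3882844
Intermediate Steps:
A(g) = 9 + g
Y(B, x) = 3 + 40*x (Y(B, x) = 3 - (-4*x)*(9 + 1) = 3 - (-4*x)*10 = 3 - (-40)*x = 3 + 40*x)
(Y(43, -6) - 470)*(-1433 - 4059) = ((3 + 40*(-6)) - 470)*(-1433 - 4059) = ((3 - 240) - 470)*(-5492) = (-237 - 470)*(-5492) = -707*(-5492) = 3882844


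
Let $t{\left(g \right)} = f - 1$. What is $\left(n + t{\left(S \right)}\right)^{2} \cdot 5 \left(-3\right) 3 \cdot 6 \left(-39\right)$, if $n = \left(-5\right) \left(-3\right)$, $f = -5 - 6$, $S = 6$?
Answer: $94770$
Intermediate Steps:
$f = -11$ ($f = -5 - 6 = -11$)
$t{\left(g \right)} = -12$ ($t{\left(g \right)} = -11 - 1 = -12$)
$n = 15$
$\left(n + t{\left(S \right)}\right)^{2} \cdot 5 \left(-3\right) 3 \cdot 6 \left(-39\right) = \left(15 - 12\right)^{2} \cdot 5 \left(-3\right) 3 \cdot 6 \left(-39\right) = 3^{2} \left(-15\right) 3 \cdot 6 \left(-39\right) = 9 \left(\left(-45\right) 6\right) \left(-39\right) = 9 \left(-270\right) \left(-39\right) = \left(-2430\right) \left(-39\right) = 94770$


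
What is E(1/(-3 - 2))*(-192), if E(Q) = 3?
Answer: -576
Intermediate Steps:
E(1/(-3 - 2))*(-192) = 3*(-192) = -576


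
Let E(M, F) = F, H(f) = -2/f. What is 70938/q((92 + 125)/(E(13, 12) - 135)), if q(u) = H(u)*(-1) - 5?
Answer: -15393546/1331 ≈ -11565.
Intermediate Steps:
q(u) = -5 + 2/u (q(u) = -2/u*(-1) - 5 = 2/u - 5 = -5 + 2/u)
70938/q((92 + 125)/(E(13, 12) - 135)) = 70938/(-5 + 2/(((92 + 125)/(12 - 135)))) = 70938/(-5 + 2/((217/(-123)))) = 70938/(-5 + 2/((217*(-1/123)))) = 70938/(-5 + 2/(-217/123)) = 70938/(-5 + 2*(-123/217)) = 70938/(-5 - 246/217) = 70938/(-1331/217) = 70938*(-217/1331) = -15393546/1331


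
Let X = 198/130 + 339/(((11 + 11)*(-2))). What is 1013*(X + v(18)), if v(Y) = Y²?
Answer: 920777493/2860 ≈ 3.2195e+5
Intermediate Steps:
X = -17679/2860 (X = 198*(1/130) + 339/((22*(-2))) = 99/65 + 339/(-44) = 99/65 + 339*(-1/44) = 99/65 - 339/44 = -17679/2860 ≈ -6.1815)
1013*(X + v(18)) = 1013*(-17679/2860 + 18²) = 1013*(-17679/2860 + 324) = 1013*(908961/2860) = 920777493/2860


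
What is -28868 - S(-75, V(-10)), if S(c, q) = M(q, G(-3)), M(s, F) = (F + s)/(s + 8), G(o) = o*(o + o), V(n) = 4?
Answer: -173219/6 ≈ -28870.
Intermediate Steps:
G(o) = 2*o² (G(o) = o*(2*o) = 2*o²)
M(s, F) = (F + s)/(8 + s)
S(c, q) = (18 + q)/(8 + q) (S(c, q) = (2*(-3)² + q)/(8 + q) = (2*9 + q)/(8 + q) = (18 + q)/(8 + q))
-28868 - S(-75, V(-10)) = -28868 - (18 + 4)/(8 + 4) = -28868 - 22/12 = -28868 - 1*11/6 = -28868 - 11/6 = -173219/6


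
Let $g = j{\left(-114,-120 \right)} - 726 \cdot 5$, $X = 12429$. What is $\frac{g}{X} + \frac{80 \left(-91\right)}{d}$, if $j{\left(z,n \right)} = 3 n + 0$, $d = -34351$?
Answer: $- \frac{15525790}{142316193} \approx -0.10909$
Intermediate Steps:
$j{\left(z,n \right)} = 3 n$
$g = -3990$ ($g = 3 \left(-120\right) - 726 \cdot 5 = -360 - 3630 = -3990$)
$\frac{g}{X} + \frac{80 \left(-91\right)}{d} = - \frac{3990}{12429} + \frac{80 \left(-91\right)}{-34351} = \left(-3990\right) \frac{1}{12429} - - \frac{7280}{34351} = - \frac{1330}{4143} + \frac{7280}{34351} = - \frac{15525790}{142316193}$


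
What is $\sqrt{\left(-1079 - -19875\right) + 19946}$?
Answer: $\sqrt{38742} \approx 196.83$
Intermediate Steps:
$\sqrt{\left(-1079 - -19875\right) + 19946} = \sqrt{\left(-1079 + 19875\right) + 19946} = \sqrt{18796 + 19946} = \sqrt{38742}$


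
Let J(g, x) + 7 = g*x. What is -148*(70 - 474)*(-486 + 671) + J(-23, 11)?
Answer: 11061260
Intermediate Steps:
J(g, x) = -7 + g*x
-148*(70 - 474)*(-486 + 671) + J(-23, 11) = -148*(70 - 474)*(-486 + 671) + (-7 - 23*11) = -(-59792)*185 + (-7 - 253) = -148*(-74740) - 260 = 11061520 - 260 = 11061260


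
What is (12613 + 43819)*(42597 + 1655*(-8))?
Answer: 1656674224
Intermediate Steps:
(12613 + 43819)*(42597 + 1655*(-8)) = 56432*(42597 - 13240) = 56432*29357 = 1656674224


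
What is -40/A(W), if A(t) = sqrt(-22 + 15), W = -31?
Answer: 40*I*sqrt(7)/7 ≈ 15.119*I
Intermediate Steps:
A(t) = I*sqrt(7) (A(t) = sqrt(-7) = I*sqrt(7))
-40/A(W) = -40/(I*sqrt(7)) = -I*sqrt(7)/7*(-40) = 40*I*sqrt(7)/7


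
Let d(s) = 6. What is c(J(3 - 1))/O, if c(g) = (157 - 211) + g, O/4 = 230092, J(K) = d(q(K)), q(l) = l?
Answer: -3/57523 ≈ -5.2153e-5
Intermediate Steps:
J(K) = 6
O = 920368 (O = 4*230092 = 920368)
c(g) = -54 + g
c(J(3 - 1))/O = (-54 + 6)/920368 = -48*1/920368 = -3/57523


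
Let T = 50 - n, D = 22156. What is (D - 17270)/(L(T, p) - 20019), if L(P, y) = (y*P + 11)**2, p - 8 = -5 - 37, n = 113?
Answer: 2443/2307695 ≈ 0.0010586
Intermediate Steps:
T = -63 (T = 50 - 1*113 = 50 - 113 = -63)
p = -34 (p = 8 + (-5 - 37) = 8 - 42 = -34)
L(P, y) = (11 + P*y)**2 (L(P, y) = (P*y + 11)**2 = (11 + P*y)**2)
(D - 17270)/(L(T, p) - 20019) = (22156 - 17270)/((11 - 63*(-34))**2 - 20019) = 4886/((11 + 2142)**2 - 20019) = 4886/(2153**2 - 20019) = 4886/(4635409 - 20019) = 4886/4615390 = 4886*(1/4615390) = 2443/2307695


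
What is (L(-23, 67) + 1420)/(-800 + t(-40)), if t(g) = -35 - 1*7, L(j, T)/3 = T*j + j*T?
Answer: 3913/421 ≈ 9.2945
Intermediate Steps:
L(j, T) = 6*T*j (L(j, T) = 3*(T*j + j*T) = 3*(T*j + T*j) = 3*(2*T*j) = 6*T*j)
t(g) = -42 (t(g) = -35 - 7 = -42)
(L(-23, 67) + 1420)/(-800 + t(-40)) = (6*67*(-23) + 1420)/(-800 - 42) = (-9246 + 1420)/(-842) = -7826*(-1/842) = 3913/421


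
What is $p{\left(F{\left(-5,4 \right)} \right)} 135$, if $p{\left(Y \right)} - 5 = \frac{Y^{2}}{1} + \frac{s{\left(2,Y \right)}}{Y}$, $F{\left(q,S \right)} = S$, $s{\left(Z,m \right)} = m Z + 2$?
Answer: $\frac{6345}{2} \approx 3172.5$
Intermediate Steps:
$s{\left(Z,m \right)} = 2 + Z m$ ($s{\left(Z,m \right)} = Z m + 2 = 2 + Z m$)
$p{\left(Y \right)} = 5 + Y^{2} + \frac{2 + 2 Y}{Y}$ ($p{\left(Y \right)} = 5 + \left(\frac{Y^{2}}{1} + \frac{2 + 2 Y}{Y}\right) = 5 + \left(Y^{2} \cdot 1 + \frac{2 + 2 Y}{Y}\right) = 5 + \left(Y^{2} + \frac{2 + 2 Y}{Y}\right) = 5 + Y^{2} + \frac{2 + 2 Y}{Y}$)
$p{\left(F{\left(-5,4 \right)} \right)} 135 = \left(7 + 4^{2} + \frac{2}{4}\right) 135 = \left(7 + 16 + 2 \cdot \frac{1}{4}\right) 135 = \left(7 + 16 + \frac{1}{2}\right) 135 = \frac{47}{2} \cdot 135 = \frac{6345}{2}$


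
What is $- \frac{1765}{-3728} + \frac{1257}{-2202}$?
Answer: $- \frac{133261}{1368176} \approx -0.0974$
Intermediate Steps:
$- \frac{1765}{-3728} + \frac{1257}{-2202} = \left(-1765\right) \left(- \frac{1}{3728}\right) + 1257 \left(- \frac{1}{2202}\right) = \frac{1765}{3728} - \frac{419}{734} = - \frac{133261}{1368176}$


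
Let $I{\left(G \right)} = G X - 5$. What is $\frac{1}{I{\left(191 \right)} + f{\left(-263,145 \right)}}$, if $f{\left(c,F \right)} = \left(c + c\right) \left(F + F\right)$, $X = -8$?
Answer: $- \frac{1}{154073} \approx -6.4904 \cdot 10^{-6}$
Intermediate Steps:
$f{\left(c,F \right)} = 4 F c$ ($f{\left(c,F \right)} = 2 c 2 F = 4 F c$)
$I{\left(G \right)} = -5 - 8 G$ ($I{\left(G \right)} = G \left(-8\right) - 5 = - 8 G - 5 = -5 - 8 G$)
$\frac{1}{I{\left(191 \right)} + f{\left(-263,145 \right)}} = \frac{1}{\left(-5 - 1528\right) + 4 \cdot 145 \left(-263\right)} = \frac{1}{\left(-5 - 1528\right) - 152540} = \frac{1}{-1533 - 152540} = \frac{1}{-154073} = - \frac{1}{154073}$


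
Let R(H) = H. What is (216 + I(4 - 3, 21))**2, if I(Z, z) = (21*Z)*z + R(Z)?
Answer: 432964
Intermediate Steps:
I(Z, z) = Z + 21*Z*z (I(Z, z) = (21*Z)*z + Z = 21*Z*z + Z = Z + 21*Z*z)
(216 + I(4 - 3, 21))**2 = (216 + (4 - 3)*(1 + 21*21))**2 = (216 + 1*(1 + 441))**2 = (216 + 1*442)**2 = (216 + 442)**2 = 658**2 = 432964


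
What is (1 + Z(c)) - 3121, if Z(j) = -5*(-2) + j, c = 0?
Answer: -3110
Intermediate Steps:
Z(j) = 10 + j
(1 + Z(c)) - 3121 = (1 + (10 + 0)) - 3121 = (1 + 10) - 3121 = 11 - 3121 = -3110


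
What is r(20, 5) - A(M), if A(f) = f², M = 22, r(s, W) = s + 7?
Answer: -457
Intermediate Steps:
r(s, W) = 7 + s
r(20, 5) - A(M) = (7 + 20) - 1*22² = 27 - 1*484 = 27 - 484 = -457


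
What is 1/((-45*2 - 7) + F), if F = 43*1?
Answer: -1/54 ≈ -0.018519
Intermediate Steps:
F = 43
1/((-45*2 - 7) + F) = 1/((-45*2 - 7) + 43) = 1/((-90 - 7) + 43) = 1/(-97 + 43) = 1/(-54) = -1/54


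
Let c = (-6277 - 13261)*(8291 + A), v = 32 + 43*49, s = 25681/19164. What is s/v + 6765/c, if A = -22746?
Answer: 753018348893/1157697640163484 ≈ 0.00065044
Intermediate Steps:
s = 25681/19164 (s = 25681*(1/19164) = 25681/19164 ≈ 1.3401)
v = 2139 (v = 32 + 2107 = 2139)
c = 282421790 (c = (-6277 - 13261)*(8291 - 22746) = -19538*(-14455) = 282421790)
s/v + 6765/c = (25681/19164)/2139 + 6765/282421790 = (25681/19164)*(1/2139) + 6765*(1/282421790) = 25681/40991796 + 1353/56484358 = 753018348893/1157697640163484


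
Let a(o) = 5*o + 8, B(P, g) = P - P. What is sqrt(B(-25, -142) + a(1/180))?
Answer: 17/6 ≈ 2.8333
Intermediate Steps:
B(P, g) = 0
a(o) = 8 + 5*o
sqrt(B(-25, -142) + a(1/180)) = sqrt(0 + (8 + 5/180)) = sqrt(0 + (8 + 5*(1/180))) = sqrt(0 + (8 + 1/36)) = sqrt(0 + 289/36) = sqrt(289/36) = 17/6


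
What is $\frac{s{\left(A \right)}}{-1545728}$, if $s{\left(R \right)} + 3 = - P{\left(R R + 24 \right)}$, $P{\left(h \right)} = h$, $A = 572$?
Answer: $\frac{327211}{1545728} \approx 0.21169$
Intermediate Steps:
$s{\left(R \right)} = -27 - R^{2}$ ($s{\left(R \right)} = -3 - \left(R R + 24\right) = -3 - \left(R^{2} + 24\right) = -3 - \left(24 + R^{2}\right) = -27 - R^{2}$)
$\frac{s{\left(A \right)}}{-1545728} = \frac{-27 - 572^{2}}{-1545728} = \left(-27 - 327184\right) \left(- \frac{1}{1545728}\right) = \left(-327211\right) \left(- \frac{1}{1545728}\right) = \frac{327211}{1545728}$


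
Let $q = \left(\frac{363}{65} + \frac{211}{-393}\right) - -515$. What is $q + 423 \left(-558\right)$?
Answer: $- \frac{6016203911}{25545} \approx -2.3551 \cdot 10^{5}$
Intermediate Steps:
$q = \frac{13284619}{25545}$ ($q = \left(363 \cdot \frac{1}{65} + 211 \left(- \frac{1}{393}\right)\right) + 515 = \left(\frac{363}{65} - \frac{211}{393}\right) + 515 = \frac{128944}{25545} + 515 = \frac{13284619}{25545} \approx 520.05$)
$q + 423 \left(-558\right) = \frac{13284619}{25545} + 423 \left(-558\right) = \frac{13284619}{25545} - 236034 = - \frac{6016203911}{25545}$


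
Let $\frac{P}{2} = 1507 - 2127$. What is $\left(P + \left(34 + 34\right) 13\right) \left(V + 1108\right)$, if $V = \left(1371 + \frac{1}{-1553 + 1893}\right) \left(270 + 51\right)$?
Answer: $- \frac{13350710309}{85} \approx -1.5707 \cdot 10^{8}$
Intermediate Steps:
$P = -1240$ ($P = 2 \left(1507 - 2127\right) = 2 \left(-620\right) = -1240$)
$V = \frac{149631261}{340}$ ($V = \left(1371 + \frac{1}{340}\right) 321 = \frac{466141}{340} \cdot 321 = \frac{149631261}{340} \approx 4.4009 \cdot 10^{5}$)
$\left(P + \left(34 + 34\right) 13\right) \left(V + 1108\right) = \left(-1240 + \left(34 + 34\right) 13\right) \left(\frac{149631261}{340} + 1108\right) = \left(-1240 + 68 \cdot 13\right) \frac{150007981}{340} = \left(-1240 + 884\right) \frac{150007981}{340} = \left(-356\right) \frac{150007981}{340} = - \frac{13350710309}{85}$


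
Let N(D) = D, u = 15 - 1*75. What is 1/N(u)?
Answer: -1/60 ≈ -0.016667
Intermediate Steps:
u = -60 (u = 15 - 75 = -60)
1/N(u) = 1/(-60) = -1/60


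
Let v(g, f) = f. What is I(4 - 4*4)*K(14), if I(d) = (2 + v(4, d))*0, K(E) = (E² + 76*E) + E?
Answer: 0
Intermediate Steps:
K(E) = E² + 77*E
I(d) = 0 (I(d) = (2 + d)*0 = 0)
I(4 - 4*4)*K(14) = 0*(14*(77 + 14)) = 0*(14*91) = 0*1274 = 0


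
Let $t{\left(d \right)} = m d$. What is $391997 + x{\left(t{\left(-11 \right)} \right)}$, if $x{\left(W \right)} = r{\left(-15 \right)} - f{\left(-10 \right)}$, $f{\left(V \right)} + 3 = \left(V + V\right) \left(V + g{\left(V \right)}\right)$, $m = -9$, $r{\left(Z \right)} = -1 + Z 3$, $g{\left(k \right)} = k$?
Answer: $391554$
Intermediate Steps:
$r{\left(Z \right)} = -1 + 3 Z$
$f{\left(V \right)} = -3 + 4 V^{2}$ ($f{\left(V \right)} = -3 + \left(V + V\right) \left(V + V\right) = -3 + 2 V 2 V = -3 + 4 V^{2}$)
$t{\left(d \right)} = - 9 d$
$x{\left(W \right)} = -443$ ($x{\left(W \right)} = \left(-1 + 3 \left(-15\right)\right) - \left(-3 + 4 \left(-10\right)^{2}\right) = \left(-1 - 45\right) - \left(-3 + 4 \cdot 100\right) = -46 - \left(-3 + 400\right) = -46 - 397 = -443$)
$391997 + x{\left(t{\left(-11 \right)} \right)} = 391997 - 443 = 391554$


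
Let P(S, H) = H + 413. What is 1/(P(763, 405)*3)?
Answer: 1/2454 ≈ 0.00040750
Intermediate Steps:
P(S, H) = 413 + H
1/(P(763, 405)*3) = 1/((413 + 405)*3) = 1/(818*3) = 1/2454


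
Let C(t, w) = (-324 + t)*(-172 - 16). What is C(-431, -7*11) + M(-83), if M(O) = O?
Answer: 141857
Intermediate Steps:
C(t, w) = 60912 - 188*t (C(t, w) = (-324 + t)*(-188) = 60912 - 188*t)
C(-431, -7*11) + M(-83) = (60912 - 188*(-431)) - 83 = (60912 + 81028) - 83 = 141940 - 83 = 141857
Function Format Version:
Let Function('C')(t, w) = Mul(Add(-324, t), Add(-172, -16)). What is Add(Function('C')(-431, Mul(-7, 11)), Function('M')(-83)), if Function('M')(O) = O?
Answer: 141857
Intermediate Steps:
Function('C')(t, w) = Add(60912, Mul(-188, t)) (Function('C')(t, w) = Mul(Add(-324, t), -188) = Add(60912, Mul(-188, t)))
Add(Function('C')(-431, Mul(-7, 11)), Function('M')(-83)) = Add(Add(60912, Mul(-188, -431)), -83) = Add(Add(60912, 81028), -83) = Add(141940, -83) = 141857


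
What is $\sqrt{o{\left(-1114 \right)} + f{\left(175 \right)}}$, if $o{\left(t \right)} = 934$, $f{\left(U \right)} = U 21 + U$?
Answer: $4 \sqrt{299} \approx 69.167$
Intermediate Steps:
$f{\left(U \right)} = 22 U$ ($f{\left(U \right)} = 21 U + U = 22 U$)
$\sqrt{o{\left(-1114 \right)} + f{\left(175 \right)}} = \sqrt{934 + 22 \cdot 175} = \sqrt{934 + 3850} = \sqrt{4784} = 4 \sqrt{299}$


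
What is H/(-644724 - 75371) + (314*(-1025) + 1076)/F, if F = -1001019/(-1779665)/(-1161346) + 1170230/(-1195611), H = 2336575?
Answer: 114157497753747083666446466605/348330193721182107543871 ≈ 3.2773e+5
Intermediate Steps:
F = -2418640552435318309/2471096979735123990 (F = -1001019*(-1/1779665)*(-1/1161346) + 1170230*(-1/1195611) = (1001019/1779665)*(-1/1161346) - 1170230/1195611 = -1001019/2066806829090 - 1170230/1195611 = -2418640552435318309/2471096979735123990 ≈ -0.97877)
H/(-644724 - 75371) + (314*(-1025) + 1076)/F = 2336575/(-644724 - 75371) + (314*(-1025) + 1076)/(-2418640552435318309/2471096979735123990) = 2336575/(-720095) + (-321850 + 1076)*(-2471096979735123990/2418640552435318309) = 2336575*(-1/720095) - 320774*(-2471096979735123990/2418640552435318309) = -467315/144019 + 792663662577554662768260/2418640552435318309 = 114157497753747083666446466605/348330193721182107543871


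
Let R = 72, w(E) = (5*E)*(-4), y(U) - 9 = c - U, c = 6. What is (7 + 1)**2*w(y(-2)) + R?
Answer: -21688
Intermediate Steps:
y(U) = 15 - U (y(U) = 9 + (6 - U) = 15 - U)
w(E) = -20*E
(7 + 1)**2*w(y(-2)) + R = (7 + 1)**2*(-20*(15 - 1*(-2))) + 72 = 8**2*(-20*(15 + 2)) + 72 = 64*(-20*17) + 72 = 64*(-340) + 72 = -21760 + 72 = -21688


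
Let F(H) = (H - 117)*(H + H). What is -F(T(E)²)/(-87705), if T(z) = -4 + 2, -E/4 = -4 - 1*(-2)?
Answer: -904/87705 ≈ -0.010307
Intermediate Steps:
E = 8 (E = -4*(-4 - 1*(-2)) = -4*(-4 + 2) = -4*(-2) = 8)
T(z) = -2
F(H) = 2*H*(-117 + H) (F(H) = (-117 + H)*(2*H) = 2*H*(-117 + H))
-F(T(E)²)/(-87705) = -2*(-2)²*(-117 + (-2)²)/(-87705) = -2*4*(-117 + 4)*(-1)/87705 = -2*4*(-113)*(-1)/87705 = -(-904)*(-1)/87705 = -1*904/87705 = -904/87705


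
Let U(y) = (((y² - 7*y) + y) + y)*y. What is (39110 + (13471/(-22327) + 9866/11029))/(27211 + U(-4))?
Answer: 35801834337/24777321269 ≈ 1.4449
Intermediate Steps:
U(y) = y*(y² - 5*y) (U(y) = ((y² - 6*y) + y)*y = (y² - 5*y)*y = y*(y² - 5*y))
(39110 + (13471/(-22327) + 9866/11029))/(27211 + U(-4)) = (39110 + (13471/(-22327) + 9866/11029))/(27211 + (-4)²*(-5 - 4)) = (39110 + (13471*(-1/22327) + 9866*(1/11029)))/(27211 + 16*(-9)) = (39110 + (-13471/22327 + 9866/11029))/(27211 - 144) = (39110 + 266567/915407)/27067 = (35801834337/915407)*(1/27067) = 35801834337/24777321269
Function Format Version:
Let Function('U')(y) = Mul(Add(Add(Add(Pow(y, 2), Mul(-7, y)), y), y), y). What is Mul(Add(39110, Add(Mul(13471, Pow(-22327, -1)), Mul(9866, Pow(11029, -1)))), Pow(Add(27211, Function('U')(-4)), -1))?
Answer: Rational(35801834337, 24777321269) ≈ 1.4449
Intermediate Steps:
Function('U')(y) = Mul(y, Add(Pow(y, 2), Mul(-5, y))) (Function('U')(y) = Mul(Add(Add(Pow(y, 2), Mul(-6, y)), y), y) = Mul(Add(Pow(y, 2), Mul(-5, y)), y) = Mul(y, Add(Pow(y, 2), Mul(-5, y))))
Mul(Add(39110, Add(Mul(13471, Pow(-22327, -1)), Mul(9866, Pow(11029, -1)))), Pow(Add(27211, Function('U')(-4)), -1)) = Mul(Add(39110, Add(Mul(13471, Pow(-22327, -1)), Mul(9866, Pow(11029, -1)))), Pow(Add(27211, Mul(Pow(-4, 2), Add(-5, -4))), -1)) = Mul(Add(39110, Add(Mul(13471, Rational(-1, 22327)), Mul(9866, Rational(1, 11029)))), Pow(Add(27211, Mul(16, -9)), -1)) = Mul(Add(39110, Add(Rational(-13471, 22327), Rational(9866, 11029))), Pow(Add(27211, -144), -1)) = Mul(Add(39110, Rational(266567, 915407)), Pow(27067, -1)) = Mul(Rational(35801834337, 915407), Rational(1, 27067)) = Rational(35801834337, 24777321269)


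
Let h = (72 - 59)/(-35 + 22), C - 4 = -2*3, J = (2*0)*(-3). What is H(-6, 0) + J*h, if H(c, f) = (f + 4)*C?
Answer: -8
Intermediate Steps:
J = 0 (J = 0*(-3) = 0)
C = -2 (C = 4 - 2*3 = 4 - 6 = -2)
H(c, f) = -8 - 2*f (H(c, f) = (f + 4)*(-2) = (4 + f)*(-2) = -8 - 2*f)
h = -1 (h = 13/(-13) = 13*(-1/13) = -1)
H(-6, 0) + J*h = (-8 - 2*0) + 0*(-1) = (-8 + 0) + 0 = -8 + 0 = -8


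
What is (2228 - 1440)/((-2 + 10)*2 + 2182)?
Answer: 394/1099 ≈ 0.35851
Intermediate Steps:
(2228 - 1440)/((-2 + 10)*2 + 2182) = 788/(8*2 + 2182) = 788/(16 + 2182) = 788/2198 = 788*(1/2198) = 394/1099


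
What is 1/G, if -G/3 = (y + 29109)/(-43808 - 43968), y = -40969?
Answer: -21944/8895 ≈ -2.4670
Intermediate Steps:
G = -8895/21944 (G = -3*(-40969 + 29109)/(-43808 - 43968) = -(-35580)/(-87776) = -(-35580)*(-1)/87776 = -3*2965/21944 = -8895/21944 ≈ -0.40535)
1/G = 1/(-8895/21944) = -21944/8895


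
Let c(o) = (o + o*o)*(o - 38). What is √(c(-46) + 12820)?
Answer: 2*I*√40265 ≈ 401.32*I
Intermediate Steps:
c(o) = (-38 + o)*(o + o²) (c(o) = (o + o²)*(-38 + o) = (-38 + o)*(o + o²))
√(c(-46) + 12820) = √(-46*(-38 + (-46)² - 37*(-46)) + 12820) = √(-46*(-38 + 2116 + 1702) + 12820) = √(-46*3780 + 12820) = √(-173880 + 12820) = √(-161060) = 2*I*√40265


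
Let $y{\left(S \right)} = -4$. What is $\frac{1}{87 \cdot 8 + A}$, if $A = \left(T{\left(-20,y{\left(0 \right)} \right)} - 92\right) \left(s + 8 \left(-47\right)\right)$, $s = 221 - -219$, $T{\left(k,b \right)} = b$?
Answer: $- \frac{1}{5448} \approx -0.00018355$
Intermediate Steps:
$s = 440$ ($s = 221 + 219 = 440$)
$A = -6144$ ($A = \left(-4 - 92\right) \left(440 + 8 \left(-47\right)\right) = - 96 \left(440 - 376\right) = \left(-96\right) 64 = -6144$)
$\frac{1}{87 \cdot 8 + A} = \frac{1}{87 \cdot 8 - 6144} = \frac{1}{696 - 6144} = \frac{1}{-5448} = - \frac{1}{5448}$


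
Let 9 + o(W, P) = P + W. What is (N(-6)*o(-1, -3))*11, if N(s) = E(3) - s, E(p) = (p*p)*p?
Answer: -4719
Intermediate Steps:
E(p) = p³ (E(p) = p²*p = p³)
N(s) = 27 - s (N(s) = 3³ - s = 27 - s)
o(W, P) = -9 + P + W (o(W, P) = -9 + (P + W) = -9 + P + W)
(N(-6)*o(-1, -3))*11 = ((27 - 1*(-6))*(-9 - 3 - 1))*11 = ((27 + 6)*(-13))*11 = (33*(-13))*11 = -429*11 = -4719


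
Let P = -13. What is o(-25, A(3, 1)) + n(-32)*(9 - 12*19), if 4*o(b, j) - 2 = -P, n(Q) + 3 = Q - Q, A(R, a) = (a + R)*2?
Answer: 2643/4 ≈ 660.75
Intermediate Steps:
A(R, a) = 2*R + 2*a (A(R, a) = (R + a)*2 = 2*R + 2*a)
n(Q) = -3 (n(Q) = -3 + (Q - Q) = -3 + 0 = -3)
o(b, j) = 15/4 (o(b, j) = 1/2 + (-1*(-13))/4 = 1/2 + (1/4)*13 = 1/2 + 13/4 = 15/4)
o(-25, A(3, 1)) + n(-32)*(9 - 12*19) = 15/4 - 3*(9 - 12*19) = 15/4 - 3*(9 - 228) = 15/4 - 3*(-219) = 15/4 + 657 = 2643/4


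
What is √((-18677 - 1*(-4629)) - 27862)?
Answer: I*√41910 ≈ 204.72*I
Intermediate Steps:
√((-18677 - 1*(-4629)) - 27862) = √((-18677 + 4629) - 27862) = √(-14048 - 27862) = √(-41910) = I*√41910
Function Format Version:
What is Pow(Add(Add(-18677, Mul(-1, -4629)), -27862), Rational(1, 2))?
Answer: Mul(I, Pow(41910, Rational(1, 2))) ≈ Mul(204.72, I)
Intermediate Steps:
Pow(Add(Add(-18677, Mul(-1, -4629)), -27862), Rational(1, 2)) = Pow(Add(Add(-18677, 4629), -27862), Rational(1, 2)) = Pow(Add(-14048, -27862), Rational(1, 2)) = Pow(-41910, Rational(1, 2)) = Mul(I, Pow(41910, Rational(1, 2)))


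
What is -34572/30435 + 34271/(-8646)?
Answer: -447315799/87713670 ≈ -5.0997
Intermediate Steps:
-34572/30435 + 34271/(-8646) = -34572*1/30435 + 34271*(-1/8646) = -11524/10145 - 34271/8646 = -447315799/87713670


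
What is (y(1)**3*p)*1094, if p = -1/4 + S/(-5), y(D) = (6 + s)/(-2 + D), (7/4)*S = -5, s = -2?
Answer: -157536/7 ≈ -22505.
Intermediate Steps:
S = -20/7 (S = (4/7)*(-5) = -20/7 ≈ -2.8571)
y(D) = 4/(-2 + D) (y(D) = (6 - 2)/(-2 + D) = 4/(-2 + D))
p = 9/28 (p = -1/4 - 20/7/(-5) = -1*1/4 - 20/7*(-1/5) = -1/4 + 4/7 = 9/28 ≈ 0.32143)
(y(1)**3*p)*1094 = ((4/(-2 + 1))**3*(9/28))*1094 = ((4/(-1))**3*(9/28))*1094 = ((4*(-1))**3*(9/28))*1094 = ((-4)**3*(9/28))*1094 = -64*9/28*1094 = -144/7*1094 = -157536/7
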